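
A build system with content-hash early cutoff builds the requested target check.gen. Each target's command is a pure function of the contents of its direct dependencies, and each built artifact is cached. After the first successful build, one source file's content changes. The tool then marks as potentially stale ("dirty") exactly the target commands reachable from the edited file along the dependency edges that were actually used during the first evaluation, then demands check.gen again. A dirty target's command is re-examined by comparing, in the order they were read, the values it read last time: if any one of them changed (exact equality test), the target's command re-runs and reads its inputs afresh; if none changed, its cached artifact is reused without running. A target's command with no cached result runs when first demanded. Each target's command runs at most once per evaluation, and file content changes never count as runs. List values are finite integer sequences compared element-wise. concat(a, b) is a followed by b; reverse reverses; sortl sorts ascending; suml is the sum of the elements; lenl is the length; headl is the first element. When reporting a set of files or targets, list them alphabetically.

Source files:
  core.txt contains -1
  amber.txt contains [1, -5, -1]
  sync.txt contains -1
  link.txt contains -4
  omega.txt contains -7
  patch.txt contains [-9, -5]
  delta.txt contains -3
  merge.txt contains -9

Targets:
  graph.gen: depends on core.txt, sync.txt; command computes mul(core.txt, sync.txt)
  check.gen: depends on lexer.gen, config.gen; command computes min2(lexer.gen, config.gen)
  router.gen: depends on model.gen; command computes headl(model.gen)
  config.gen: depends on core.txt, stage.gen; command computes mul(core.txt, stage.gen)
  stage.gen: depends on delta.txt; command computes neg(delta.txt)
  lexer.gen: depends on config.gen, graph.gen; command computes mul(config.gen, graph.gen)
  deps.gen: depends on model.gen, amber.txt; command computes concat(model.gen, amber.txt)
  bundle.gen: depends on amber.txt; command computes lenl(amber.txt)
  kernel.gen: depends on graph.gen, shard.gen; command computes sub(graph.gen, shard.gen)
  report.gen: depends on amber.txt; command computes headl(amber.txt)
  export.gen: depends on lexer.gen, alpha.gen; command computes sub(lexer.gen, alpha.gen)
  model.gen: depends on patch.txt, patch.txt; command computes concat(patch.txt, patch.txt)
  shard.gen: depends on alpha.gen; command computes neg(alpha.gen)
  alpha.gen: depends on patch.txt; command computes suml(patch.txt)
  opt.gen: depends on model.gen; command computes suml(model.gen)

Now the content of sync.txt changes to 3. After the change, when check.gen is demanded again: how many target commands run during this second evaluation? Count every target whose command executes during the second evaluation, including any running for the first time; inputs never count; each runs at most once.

Target commands that run: check.gen, graph.gen, lexer.gen — 3 in total.

First evaluation (everything demanded from the output):
  graph.gen = mul(-1, -1) = 1
  stage.gen = neg(-3) = 3
  config.gen = mul(-1, 3) = -3
  lexer.gen = mul(-3, 1) = -3
  check.gen = min2(-3, -3) = -3

Propagation after the edit:
  graph.gen: runs — sync.txt -1->3; result -3.
  lexer.gen: runs — graph.gen 1->-3; result 9.
  check.gen: runs — lexer.gen -3->9; result -3 (same value as before).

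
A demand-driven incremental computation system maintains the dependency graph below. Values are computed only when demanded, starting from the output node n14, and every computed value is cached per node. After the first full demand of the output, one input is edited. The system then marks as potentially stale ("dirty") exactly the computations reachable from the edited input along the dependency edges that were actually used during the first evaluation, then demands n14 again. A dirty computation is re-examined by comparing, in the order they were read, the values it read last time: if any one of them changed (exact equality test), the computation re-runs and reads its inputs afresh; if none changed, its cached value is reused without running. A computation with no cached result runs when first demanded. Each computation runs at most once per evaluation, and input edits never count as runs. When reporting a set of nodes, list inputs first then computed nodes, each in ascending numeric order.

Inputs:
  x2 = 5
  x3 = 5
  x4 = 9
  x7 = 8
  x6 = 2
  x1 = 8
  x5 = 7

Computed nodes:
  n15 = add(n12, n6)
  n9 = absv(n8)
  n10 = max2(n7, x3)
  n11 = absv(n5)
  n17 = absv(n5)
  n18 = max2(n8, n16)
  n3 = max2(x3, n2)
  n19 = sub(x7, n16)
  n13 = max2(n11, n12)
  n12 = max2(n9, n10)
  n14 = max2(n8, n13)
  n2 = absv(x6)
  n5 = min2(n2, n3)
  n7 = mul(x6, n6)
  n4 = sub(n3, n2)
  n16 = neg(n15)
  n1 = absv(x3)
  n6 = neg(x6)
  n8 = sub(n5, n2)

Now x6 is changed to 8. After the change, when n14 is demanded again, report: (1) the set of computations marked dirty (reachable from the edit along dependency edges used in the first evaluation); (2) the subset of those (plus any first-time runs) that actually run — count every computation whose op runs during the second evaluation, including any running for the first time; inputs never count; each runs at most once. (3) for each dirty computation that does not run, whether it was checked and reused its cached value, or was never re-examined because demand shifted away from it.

First evaluation (everything demanded from the output):
  n2 = absv(2) = 2
  n3 = max2(5, 2) = 5
  n5 = min2(2, 5) = 2
  n6 = neg(2) = -2
  n7 = mul(2, -2) = -4
  n8 = sub(2, 2) = 0
  n9 = absv(0) = 0
  n10 = max2(-4, 5) = 5
  n11 = absv(2) = 2
  n12 = max2(0, 5) = 5
  n13 = max2(2, 5) = 5
  n14 = max2(0, 5) = 5

Propagation after the edit:
  n2: runs — x6 2->8; result 8.
  n3: runs — n2 2->8; result 8.
  n5: runs — n2 2->8; n3 5->8; result 8.
  n6: runs — x6 2->8; result -8.
  n7: runs — x6 2->8; n6 -2->-8; result -64.
  n8: runs — n5 2->8; n2 2->8; result 0 (same value as before).
  n9: checked — values it read are unchanged (n8 unchanged); reused cached 0 without running.
  n10: runs — n7 -4->-64; result 5 (same value as before).
  n11: runs — n5 2->8; result 8.
  n12: checked — values it read are unchanged (n9 unchanged, n10 unchanged); reused cached 5 without running.
  n13: runs — n11 2->8; result 8.
  n14: runs — n13 5->8; result 8.

Key observation: the cutoff stops propagation at n9 — its inputs' values are unchanged, so it reuses its cache.

Marked dirty: n2, n3, n5, n6, n7, n8, n9, n10, n11, n12, n13, n14.
Computations that run: n2, n3, n5, n6, n7, n8, n10, n11, n13, n14 — 10 in total.
Checked but reused from cache: n9, n12.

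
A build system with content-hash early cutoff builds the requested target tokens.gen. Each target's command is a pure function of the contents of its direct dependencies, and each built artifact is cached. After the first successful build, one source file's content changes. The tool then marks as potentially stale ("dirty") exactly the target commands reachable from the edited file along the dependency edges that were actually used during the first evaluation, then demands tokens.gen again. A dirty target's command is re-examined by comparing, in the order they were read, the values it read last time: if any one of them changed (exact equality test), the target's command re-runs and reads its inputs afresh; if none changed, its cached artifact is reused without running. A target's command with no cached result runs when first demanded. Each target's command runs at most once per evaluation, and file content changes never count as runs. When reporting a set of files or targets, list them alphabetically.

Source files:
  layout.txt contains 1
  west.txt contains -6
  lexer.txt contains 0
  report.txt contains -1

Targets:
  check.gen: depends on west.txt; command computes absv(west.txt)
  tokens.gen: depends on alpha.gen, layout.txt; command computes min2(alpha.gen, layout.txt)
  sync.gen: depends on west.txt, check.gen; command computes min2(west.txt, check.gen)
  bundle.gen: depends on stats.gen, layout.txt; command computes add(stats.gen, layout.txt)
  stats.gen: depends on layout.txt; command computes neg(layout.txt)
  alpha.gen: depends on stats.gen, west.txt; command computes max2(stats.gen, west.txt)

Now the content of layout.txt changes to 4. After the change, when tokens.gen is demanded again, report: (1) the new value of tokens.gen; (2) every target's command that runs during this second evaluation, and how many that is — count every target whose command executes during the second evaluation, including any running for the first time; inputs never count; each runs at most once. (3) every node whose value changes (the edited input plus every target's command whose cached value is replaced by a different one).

New value of tokens.gen: -4.
Target commands that run: alpha.gen, stats.gen, tokens.gen — 3 in total.
Values that change: alpha.gen, layout.txt, stats.gen, tokens.gen.

First evaluation (everything demanded from the output):
  stats.gen = neg(1) = -1
  alpha.gen = max2(-1, -6) = -1
  tokens.gen = min2(-1, 1) = -1

Propagation after the edit:
  stats.gen: runs — layout.txt 1->4; result -4.
  alpha.gen: runs — stats.gen -1->-4; result -4.
  tokens.gen: runs — alpha.gen -1->-4; layout.txt 1->4; result -4.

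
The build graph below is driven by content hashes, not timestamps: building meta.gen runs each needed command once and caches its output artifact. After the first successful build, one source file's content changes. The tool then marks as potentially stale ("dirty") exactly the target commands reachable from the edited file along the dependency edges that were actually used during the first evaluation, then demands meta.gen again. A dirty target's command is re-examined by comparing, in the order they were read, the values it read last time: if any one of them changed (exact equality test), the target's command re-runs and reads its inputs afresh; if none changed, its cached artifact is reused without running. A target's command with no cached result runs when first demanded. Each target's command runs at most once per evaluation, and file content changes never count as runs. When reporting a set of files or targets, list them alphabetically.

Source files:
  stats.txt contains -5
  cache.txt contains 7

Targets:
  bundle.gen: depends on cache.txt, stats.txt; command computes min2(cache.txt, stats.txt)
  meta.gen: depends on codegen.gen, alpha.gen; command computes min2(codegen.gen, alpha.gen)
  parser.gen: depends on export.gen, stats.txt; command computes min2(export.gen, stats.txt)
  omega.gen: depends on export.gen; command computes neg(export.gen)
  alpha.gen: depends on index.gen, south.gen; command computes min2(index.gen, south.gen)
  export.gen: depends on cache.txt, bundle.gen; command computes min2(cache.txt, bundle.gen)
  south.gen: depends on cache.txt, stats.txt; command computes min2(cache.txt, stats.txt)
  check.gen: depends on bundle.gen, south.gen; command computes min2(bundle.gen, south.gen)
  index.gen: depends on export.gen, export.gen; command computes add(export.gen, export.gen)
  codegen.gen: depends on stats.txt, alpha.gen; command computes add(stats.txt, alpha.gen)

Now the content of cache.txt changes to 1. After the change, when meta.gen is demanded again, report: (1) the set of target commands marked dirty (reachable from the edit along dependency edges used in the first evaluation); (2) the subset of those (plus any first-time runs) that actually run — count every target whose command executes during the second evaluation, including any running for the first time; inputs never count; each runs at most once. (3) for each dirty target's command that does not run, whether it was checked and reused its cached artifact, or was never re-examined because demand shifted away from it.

Dirty set: alpha.gen, bundle.gen, codegen.gen, export.gen, index.gen, meta.gen, south.gen.
Run set: bundle.gen, export.gen, south.gen (3 run).
Re-examined without running (cache reused): alpha.gen, codegen.gen, index.gen, meta.gen.
The important point: at index.gen every value read last time is unchanged, so the dirty flag clears without a run.

Initial pass — values computed on the first demand:
  bundle.gen = min2(7, -5) = -5
  export.gen = min2(7, -5) = -5
  index.gen = add(-5, -5) = -10
  south.gen = min2(7, -5) = -5
  alpha.gen = min2(-10, -5) = -10
  codegen.gen = add(-5, -10) = -15
  meta.gen = min2(-15, -10) = -15

Second demand — change propagation:
  bundle.gen: re-runs because cache.txt 7->1; new result -5 (unchanged).
  export.gen: re-runs because cache.txt 7->1; new result -5 (unchanged).
  index.gen: re-examined; everything it read last time is the same (export.gen unchanged, export.gen unchanged) — cache -10 kept, no run.
  south.gen: re-runs because cache.txt 7->1; new result -5 (unchanged).
  alpha.gen: re-examined; everything it read last time is the same (index.gen unchanged, south.gen unchanged) — cache -10 kept, no run.
  codegen.gen: re-examined; everything it read last time is the same (stats.txt unchanged, alpha.gen unchanged) — cache -15 kept, no run.
  meta.gen: re-examined; everything it read last time is the same (codegen.gen unchanged, alpha.gen unchanged) — cache -15 kept, no run.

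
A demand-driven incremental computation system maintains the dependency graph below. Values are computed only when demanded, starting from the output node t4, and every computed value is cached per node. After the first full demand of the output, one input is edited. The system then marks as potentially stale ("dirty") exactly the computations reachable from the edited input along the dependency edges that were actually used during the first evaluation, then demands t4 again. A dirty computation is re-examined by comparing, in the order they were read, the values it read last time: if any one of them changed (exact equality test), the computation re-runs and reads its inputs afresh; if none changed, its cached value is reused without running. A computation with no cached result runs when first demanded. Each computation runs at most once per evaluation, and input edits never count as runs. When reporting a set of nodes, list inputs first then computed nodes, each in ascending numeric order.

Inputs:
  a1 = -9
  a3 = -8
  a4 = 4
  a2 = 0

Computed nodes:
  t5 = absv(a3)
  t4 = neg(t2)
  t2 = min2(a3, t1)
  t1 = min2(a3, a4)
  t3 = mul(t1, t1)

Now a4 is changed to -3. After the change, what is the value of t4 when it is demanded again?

First evaluation (everything demanded from the output):
  t1 = min2(-8, 4) = -8
  t2 = min2(-8, -8) = -8
  t4 = neg(-8) = 8

Propagation after the edit:
  t1: runs — a4 4->-3; result -8 (same value as before).
  t2: checked — values it read are unchanged (a3 unchanged, t1 unchanged); reused cached -8 without running.
  t4: checked — values it read are unchanged (t2 unchanged); reused cached 8 without running.

Key observation: the change is absorbed at t1 — it re-runs but produces the same value, and the output's value is unchanged.

New value of t4: 8.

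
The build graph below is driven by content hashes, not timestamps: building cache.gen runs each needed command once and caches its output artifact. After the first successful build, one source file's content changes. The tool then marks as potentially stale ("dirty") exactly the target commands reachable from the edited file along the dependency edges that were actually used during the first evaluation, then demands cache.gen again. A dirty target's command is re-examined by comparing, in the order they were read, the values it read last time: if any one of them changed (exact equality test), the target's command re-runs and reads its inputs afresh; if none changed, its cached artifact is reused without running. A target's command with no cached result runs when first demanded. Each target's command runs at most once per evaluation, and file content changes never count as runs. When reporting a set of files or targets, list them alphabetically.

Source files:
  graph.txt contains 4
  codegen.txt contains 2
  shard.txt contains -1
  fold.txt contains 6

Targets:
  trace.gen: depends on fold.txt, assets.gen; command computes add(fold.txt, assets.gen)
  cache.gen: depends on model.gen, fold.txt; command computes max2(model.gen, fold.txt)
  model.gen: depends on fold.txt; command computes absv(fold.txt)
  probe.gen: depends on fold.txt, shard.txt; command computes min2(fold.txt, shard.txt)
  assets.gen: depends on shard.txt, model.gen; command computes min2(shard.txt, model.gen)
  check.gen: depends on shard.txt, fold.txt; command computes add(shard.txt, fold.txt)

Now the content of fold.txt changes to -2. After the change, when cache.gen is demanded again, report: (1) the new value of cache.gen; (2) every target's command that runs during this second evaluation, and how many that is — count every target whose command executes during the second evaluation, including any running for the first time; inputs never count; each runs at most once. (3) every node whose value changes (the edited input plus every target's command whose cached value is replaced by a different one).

cache.gen now evaluates to 2.
Run set: cache.gen, model.gen (2 run).
Changed values: cache.gen, fold.txt, model.gen.

Initial pass — values computed on the first demand:
  model.gen = absv(6) = 6
  cache.gen = max2(6, 6) = 6

Second demand — change propagation:
  model.gen: re-runs because fold.txt 6->-2; new result 2.
  cache.gen: re-runs because model.gen 6->2; fold.txt 6->-2; new result 2.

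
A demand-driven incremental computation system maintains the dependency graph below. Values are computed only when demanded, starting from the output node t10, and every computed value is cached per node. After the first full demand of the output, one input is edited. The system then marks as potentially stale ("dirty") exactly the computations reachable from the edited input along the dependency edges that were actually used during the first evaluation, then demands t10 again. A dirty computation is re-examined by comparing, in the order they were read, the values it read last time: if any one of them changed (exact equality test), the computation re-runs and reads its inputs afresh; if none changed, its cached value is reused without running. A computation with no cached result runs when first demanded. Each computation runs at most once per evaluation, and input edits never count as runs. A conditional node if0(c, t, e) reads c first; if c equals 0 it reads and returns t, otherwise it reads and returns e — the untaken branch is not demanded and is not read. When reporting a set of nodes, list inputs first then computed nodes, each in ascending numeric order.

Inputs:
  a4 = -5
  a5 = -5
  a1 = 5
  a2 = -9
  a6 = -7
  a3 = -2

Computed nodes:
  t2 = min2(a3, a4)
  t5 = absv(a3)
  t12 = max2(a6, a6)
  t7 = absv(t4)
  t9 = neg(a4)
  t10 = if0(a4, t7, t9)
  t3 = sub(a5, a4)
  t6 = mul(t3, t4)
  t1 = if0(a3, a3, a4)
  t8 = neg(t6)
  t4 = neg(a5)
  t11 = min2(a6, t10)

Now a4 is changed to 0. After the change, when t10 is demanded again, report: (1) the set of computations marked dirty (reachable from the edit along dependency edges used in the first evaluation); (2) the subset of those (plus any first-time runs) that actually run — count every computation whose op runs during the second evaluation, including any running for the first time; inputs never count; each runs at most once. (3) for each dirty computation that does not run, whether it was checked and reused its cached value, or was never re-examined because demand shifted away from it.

First evaluation (everything demanded from the output):
  t9 = neg(-5) = 5
  t10 = if0(a4=-5 -> else branch t9) = 5

Propagation after the edit:
  t4: demanded for the first time — runs, produces 5.
  t7: demanded for the first time — runs, produces 5.
  t9: marked dirty but never re-examined — demand shifted away from it.
  t10: runs — a4 -5->0; result 5 (same value as before).

Key observation: a condition flipped, so demand moved to the other branch — t9 is never re-examined.

Marked dirty: t9, t10.
Computations that run: t4, t7, t10 — 3 in total.
Never re-examined (demand shifted away): t9.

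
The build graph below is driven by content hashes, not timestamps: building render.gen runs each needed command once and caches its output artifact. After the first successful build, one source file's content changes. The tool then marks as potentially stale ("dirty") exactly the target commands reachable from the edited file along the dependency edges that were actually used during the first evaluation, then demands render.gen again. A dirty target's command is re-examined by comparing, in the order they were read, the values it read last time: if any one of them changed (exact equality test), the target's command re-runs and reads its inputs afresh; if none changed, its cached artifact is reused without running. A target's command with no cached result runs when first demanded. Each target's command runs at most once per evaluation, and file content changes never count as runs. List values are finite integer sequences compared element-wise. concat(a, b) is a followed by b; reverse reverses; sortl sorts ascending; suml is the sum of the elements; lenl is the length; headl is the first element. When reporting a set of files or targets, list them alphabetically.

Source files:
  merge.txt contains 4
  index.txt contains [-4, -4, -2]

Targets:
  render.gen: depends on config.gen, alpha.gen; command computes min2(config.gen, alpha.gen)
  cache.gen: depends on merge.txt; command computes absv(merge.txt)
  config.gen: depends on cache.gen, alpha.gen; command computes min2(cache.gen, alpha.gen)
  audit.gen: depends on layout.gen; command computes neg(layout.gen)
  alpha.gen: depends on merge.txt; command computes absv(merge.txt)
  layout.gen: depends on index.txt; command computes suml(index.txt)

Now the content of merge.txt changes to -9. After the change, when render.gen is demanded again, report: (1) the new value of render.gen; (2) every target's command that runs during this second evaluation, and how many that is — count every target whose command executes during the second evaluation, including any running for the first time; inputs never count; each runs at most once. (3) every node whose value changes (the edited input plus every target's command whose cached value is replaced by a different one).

render.gen now evaluates to 9.
Run set: alpha.gen, cache.gen, config.gen, render.gen (4 run).
Changed values: alpha.gen, cache.gen, config.gen, merge.txt, render.gen.

Initial pass — values computed on the first demand:
  alpha.gen = absv(4) = 4
  cache.gen = absv(4) = 4
  config.gen = min2(4, 4) = 4
  render.gen = min2(4, 4) = 4

Second demand — change propagation:
  alpha.gen: re-runs because merge.txt 4->-9; new result 9.
  cache.gen: re-runs because merge.txt 4->-9; new result 9.
  config.gen: re-runs because cache.gen 4->9; alpha.gen 4->9; new result 9.
  render.gen: re-runs because config.gen 4->9; alpha.gen 4->9; new result 9.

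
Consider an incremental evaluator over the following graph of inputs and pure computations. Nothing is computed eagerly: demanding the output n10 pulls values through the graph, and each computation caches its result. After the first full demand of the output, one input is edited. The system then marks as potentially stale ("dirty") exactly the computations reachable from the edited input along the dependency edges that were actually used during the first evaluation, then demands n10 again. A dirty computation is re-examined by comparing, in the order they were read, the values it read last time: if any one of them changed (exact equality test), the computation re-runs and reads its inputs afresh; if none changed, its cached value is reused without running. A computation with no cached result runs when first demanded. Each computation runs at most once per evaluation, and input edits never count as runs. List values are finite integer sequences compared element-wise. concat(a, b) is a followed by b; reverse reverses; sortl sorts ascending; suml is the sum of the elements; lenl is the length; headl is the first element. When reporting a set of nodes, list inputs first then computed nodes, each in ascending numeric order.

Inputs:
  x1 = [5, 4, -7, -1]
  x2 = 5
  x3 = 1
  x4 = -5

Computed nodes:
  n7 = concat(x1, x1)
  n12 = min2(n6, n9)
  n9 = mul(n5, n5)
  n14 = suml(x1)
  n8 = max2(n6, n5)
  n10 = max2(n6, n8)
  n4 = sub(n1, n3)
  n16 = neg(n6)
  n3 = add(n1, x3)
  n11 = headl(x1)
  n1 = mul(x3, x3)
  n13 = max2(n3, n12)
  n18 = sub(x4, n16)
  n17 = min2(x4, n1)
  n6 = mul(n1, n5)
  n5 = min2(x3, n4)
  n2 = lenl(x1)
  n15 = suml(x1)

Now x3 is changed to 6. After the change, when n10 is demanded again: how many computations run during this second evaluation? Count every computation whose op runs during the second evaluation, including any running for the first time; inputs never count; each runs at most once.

Run set: n1, n3, n4, n5, n6, n8, n10 (7 run).

Initial pass — values computed on the first demand:
  n1 = mul(1, 1) = 1
  n3 = add(1, 1) = 2
  n4 = sub(1, 2) = -1
  n5 = min2(1, -1) = -1
  n6 = mul(1, -1) = -1
  n8 = max2(-1, -1) = -1
  n10 = max2(-1, -1) = -1

Second demand — change propagation:
  n1: re-runs because x3 1->6; x3 1->6; new result 36.
  n3: re-runs because n1 1->36; x3 1->6; new result 42.
  n4: re-runs because n1 1->36; n3 2->42; new result -6.
  n5: re-runs because x3 1->6; n4 -1->-6; new result -6.
  n6: re-runs because n1 1->36; n5 -1->-6; new result -216.
  n8: re-runs because n6 -1->-216; n5 -1->-6; new result -6.
  n10: re-runs because n6 -1->-216; n8 -1->-6; new result -6.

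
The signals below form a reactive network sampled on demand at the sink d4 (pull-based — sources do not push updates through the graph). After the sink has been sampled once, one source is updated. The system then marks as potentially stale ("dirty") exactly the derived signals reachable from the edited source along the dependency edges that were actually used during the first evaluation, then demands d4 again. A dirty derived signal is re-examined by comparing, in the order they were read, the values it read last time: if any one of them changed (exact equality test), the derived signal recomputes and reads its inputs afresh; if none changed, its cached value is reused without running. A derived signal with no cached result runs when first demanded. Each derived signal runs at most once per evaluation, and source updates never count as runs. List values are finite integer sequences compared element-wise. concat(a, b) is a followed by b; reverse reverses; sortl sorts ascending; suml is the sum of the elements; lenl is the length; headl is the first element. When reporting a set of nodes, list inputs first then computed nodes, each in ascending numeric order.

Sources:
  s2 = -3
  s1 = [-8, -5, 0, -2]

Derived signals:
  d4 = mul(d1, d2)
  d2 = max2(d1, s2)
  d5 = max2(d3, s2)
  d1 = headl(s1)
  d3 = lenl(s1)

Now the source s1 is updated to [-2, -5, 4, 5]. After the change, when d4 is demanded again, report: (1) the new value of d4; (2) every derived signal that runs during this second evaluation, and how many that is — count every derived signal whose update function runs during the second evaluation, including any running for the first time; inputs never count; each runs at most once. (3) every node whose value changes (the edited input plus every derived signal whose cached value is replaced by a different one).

Initial pass — values computed on the first demand:
  d1 = headl([-8, -5, 0, -2]) = -8
  d2 = max2(-8, -3) = -3
  d4 = mul(-8, -3) = 24

Second demand — change propagation:
  d1: re-runs because s1 [-8, -5, 0, -2]->[-2, -5, 4, 5]; new result -2.
  d2: re-runs because d1 -8->-2; new result -2.
  d4: re-runs because d1 -8->-2; d2 -3->-2; new result 4.

d4 now evaluates to 4.
Run set: d1, d2, d4 (3 run).
Changed values: s1, d1, d2, d4.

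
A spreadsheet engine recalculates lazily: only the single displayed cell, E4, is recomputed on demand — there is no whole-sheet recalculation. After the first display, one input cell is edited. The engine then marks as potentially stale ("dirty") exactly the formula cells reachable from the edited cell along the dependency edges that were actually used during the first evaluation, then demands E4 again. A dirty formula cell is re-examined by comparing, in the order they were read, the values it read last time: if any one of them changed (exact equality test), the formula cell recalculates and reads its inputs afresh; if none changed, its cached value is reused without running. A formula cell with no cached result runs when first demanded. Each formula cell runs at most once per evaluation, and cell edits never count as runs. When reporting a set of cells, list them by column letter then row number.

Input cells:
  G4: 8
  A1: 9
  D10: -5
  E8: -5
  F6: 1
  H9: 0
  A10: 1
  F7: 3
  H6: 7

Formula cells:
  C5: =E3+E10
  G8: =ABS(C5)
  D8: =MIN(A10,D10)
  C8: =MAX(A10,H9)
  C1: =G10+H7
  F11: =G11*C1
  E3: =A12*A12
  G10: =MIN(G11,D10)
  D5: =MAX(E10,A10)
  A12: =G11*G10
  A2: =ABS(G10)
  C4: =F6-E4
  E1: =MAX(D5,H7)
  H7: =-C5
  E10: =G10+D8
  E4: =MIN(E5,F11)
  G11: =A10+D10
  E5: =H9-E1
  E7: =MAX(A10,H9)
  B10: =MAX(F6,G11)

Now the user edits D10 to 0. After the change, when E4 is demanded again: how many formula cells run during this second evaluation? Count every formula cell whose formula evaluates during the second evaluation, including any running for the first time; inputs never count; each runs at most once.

First evaluation (everything demanded from the output):
  D8 = MIN(1, -5) = -5
  G11 = 1 + -5 = -4
  G10 = MIN(-4, -5) = -5
  A12 = -4 * -5 = 20
  E3 = 20 * 20 = 400
  E10 = -5 + -5 = -10
  C5 = 400 + -10 = 390
  D5 = MAX(-10, 1) = 1
  H7 = -(390) = -390
  C1 = -5 + -390 = -395
  E1 = MAX(1, -390) = 1
  E5 = 0 - 1 = -1
  F11 = -4 * -395 = 1580
  E4 = MIN(-1, 1580) = -1

Propagation after the edit:
  D8: runs — D10 -5->0; result 0.
  G11: runs — D10 -5->0; result 1.
  G10: runs — G11 -4->1; D10 -5->0; result 0.
  A12: runs — G11 -4->1; G10 -5->0; result 0.
  E3: runs — A12 20->0; A12 20->0; result 0.
  E10: runs — G10 -5->0; D8 -5->0; result 0.
  C5: runs — E3 400->0; E10 -10->0; result 0.
  D5: runs — E10 -10->0; result 1 (same value as before).
  H7: runs — C5 390->0; result 0.
  C1: runs — G10 -5->0; H7 -390->0; result 0.
  E1: runs — H7 -390->0; result 1 (same value as before).
  E5: checked — values it read are unchanged (H9 unchanged, E1 unchanged); reused cached -1 without running.
  F11: runs — G11 -4->1; C1 -395->0; result 0.
  E4: runs — F11 1580->0; result -1 (same value as before).

Key observation: the cutoff stops propagation at E5 — its inputs' values are unchanged, so it reuses its cache.

Formula cells that run: A12, C1, C5, D5, D8, E1, E3, E4, E10, F11, G10, G11, H7 — 13 in total.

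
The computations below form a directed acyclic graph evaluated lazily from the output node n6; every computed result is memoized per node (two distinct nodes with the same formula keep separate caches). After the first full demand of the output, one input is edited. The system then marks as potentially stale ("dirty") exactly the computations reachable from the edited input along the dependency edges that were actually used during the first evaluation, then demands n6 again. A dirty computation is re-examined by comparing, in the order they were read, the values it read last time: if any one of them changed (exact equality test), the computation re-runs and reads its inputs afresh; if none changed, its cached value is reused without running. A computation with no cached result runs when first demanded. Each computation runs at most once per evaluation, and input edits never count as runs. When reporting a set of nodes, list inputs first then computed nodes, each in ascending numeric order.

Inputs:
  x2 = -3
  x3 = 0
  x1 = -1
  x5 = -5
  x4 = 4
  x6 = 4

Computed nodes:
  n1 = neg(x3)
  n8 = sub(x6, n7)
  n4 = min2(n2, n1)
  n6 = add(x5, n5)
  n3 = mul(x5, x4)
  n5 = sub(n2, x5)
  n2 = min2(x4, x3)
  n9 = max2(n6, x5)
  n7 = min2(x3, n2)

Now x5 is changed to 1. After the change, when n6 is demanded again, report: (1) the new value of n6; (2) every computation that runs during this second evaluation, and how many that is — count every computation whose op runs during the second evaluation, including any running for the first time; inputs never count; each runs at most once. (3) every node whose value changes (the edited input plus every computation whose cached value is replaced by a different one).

Demanding n6 again yields 0.
2 computations run: n5, n6.
The nodes whose values change: x5, n5.

First demand of the output computes:
  n2 = min2(4, 0) = 0
  n5 = sub(0, -5) = 5
  n6 = add(-5, 5) = 0

After the edit, cleaning proceeds:
  n5: a read changed (x5 -5->1) — executes, giving -1.
  n6: a read changed (x5 -5->1; n5 5->-1) — executes, giving 0 — identical to its old value.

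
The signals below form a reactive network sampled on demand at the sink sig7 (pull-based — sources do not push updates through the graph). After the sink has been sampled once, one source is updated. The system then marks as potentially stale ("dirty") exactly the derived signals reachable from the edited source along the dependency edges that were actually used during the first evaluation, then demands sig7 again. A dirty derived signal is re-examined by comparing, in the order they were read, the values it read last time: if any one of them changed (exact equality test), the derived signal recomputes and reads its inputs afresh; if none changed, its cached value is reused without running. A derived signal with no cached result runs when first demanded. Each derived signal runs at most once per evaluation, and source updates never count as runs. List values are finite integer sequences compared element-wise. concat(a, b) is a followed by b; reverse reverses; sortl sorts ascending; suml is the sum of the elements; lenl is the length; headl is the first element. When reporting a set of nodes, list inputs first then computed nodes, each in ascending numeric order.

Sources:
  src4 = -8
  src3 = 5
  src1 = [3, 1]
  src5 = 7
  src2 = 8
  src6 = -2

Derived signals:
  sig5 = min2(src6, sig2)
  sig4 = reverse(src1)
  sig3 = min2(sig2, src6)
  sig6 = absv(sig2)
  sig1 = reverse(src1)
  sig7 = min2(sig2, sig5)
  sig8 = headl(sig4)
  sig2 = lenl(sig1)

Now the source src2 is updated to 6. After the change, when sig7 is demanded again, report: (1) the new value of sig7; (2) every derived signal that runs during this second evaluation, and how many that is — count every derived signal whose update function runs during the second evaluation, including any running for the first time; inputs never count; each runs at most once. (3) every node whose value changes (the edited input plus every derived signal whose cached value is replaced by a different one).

Initial pass — values computed on the first demand:
  sig1 = reverse([3, 1]) = [1, 3]
  sig2 = lenl([1, 3]) = 2
  sig5 = min2(-2, 2) = -2
  sig7 = min2(2, -2) = -2

Second demand — change propagation:
  no demanded computation ever read src2, so the edit dirties nothing and nothing runs.

The important point: nothing the output needs ever reads src2, so the edit is invisible to it.

sig7 now evaluates to -2.
Run set: none (0 run).
Changed values: src2.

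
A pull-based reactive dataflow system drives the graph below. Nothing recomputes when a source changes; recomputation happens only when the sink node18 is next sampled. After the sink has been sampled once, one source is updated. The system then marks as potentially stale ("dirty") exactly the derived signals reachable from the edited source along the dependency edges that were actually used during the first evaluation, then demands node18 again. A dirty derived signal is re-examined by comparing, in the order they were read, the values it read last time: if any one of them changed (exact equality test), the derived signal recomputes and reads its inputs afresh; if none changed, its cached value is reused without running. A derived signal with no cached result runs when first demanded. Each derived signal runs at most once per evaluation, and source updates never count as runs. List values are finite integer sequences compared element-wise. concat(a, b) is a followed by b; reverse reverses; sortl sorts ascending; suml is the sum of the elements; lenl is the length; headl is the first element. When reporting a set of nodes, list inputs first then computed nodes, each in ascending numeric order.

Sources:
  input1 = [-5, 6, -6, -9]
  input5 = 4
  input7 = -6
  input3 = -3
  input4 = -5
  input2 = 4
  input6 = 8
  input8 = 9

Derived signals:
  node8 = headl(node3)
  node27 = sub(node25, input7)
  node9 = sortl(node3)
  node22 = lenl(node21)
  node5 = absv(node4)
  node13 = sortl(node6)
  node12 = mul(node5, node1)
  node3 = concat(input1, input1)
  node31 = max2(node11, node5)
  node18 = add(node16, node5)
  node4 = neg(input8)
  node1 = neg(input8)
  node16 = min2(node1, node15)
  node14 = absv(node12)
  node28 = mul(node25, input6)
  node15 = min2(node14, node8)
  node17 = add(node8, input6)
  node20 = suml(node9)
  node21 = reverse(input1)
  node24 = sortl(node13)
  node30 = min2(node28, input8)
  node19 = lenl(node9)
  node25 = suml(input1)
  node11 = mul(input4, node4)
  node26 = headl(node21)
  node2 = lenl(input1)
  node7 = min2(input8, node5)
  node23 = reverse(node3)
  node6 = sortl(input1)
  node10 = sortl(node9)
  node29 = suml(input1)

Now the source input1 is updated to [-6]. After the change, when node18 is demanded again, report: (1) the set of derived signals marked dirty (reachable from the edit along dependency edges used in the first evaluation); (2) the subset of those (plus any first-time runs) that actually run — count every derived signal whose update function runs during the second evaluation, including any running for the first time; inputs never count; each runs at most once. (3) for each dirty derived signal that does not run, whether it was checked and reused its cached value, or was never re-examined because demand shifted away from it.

Marked dirty: node3, node8, node15, node16, node18.
Derived signals that run: node3, node8, node15, node16 — 4 in total.
Checked but reused from cache: node18.
Key observation: the change is absorbed at node16 — it re-runs but produces the same value, and the output's value is unchanged.

First evaluation (everything demanded from the output):
  node1 = neg(9) = -9
  node3 = concat([-5, 6, -6, -9], [-5, 6, -6, -9]) = [-5, 6, -6, -9, -5, 6, -6, -9]
  node4 = neg(9) = -9
  node5 = absv(-9) = 9
  node8 = headl([-5, 6, -6, -9, -5, 6, -6, -9]) = -5
  node12 = mul(9, -9) = -81
  node14 = absv(-81) = 81
  node15 = min2(81, -5) = -5
  node16 = min2(-9, -5) = -9
  node18 = add(-9, 9) = 0

Propagation after the edit:
  node3: runs — input1 [-5, 6, -6, -9]->[-6]; input1 [-5, 6, -6, -9]->[-6]; result [-6, -6].
  node8: runs — node3 [-5, 6, -6, -9, -5, 6, -6, -9]->[-6, -6]; result -6.
  node15: runs — node8 -5->-6; result -6.
  node16: runs — node15 -5->-6; result -9 (same value as before).
  node18: checked — values it read are unchanged (node16 unchanged, node5 unchanged); reused cached 0 without running.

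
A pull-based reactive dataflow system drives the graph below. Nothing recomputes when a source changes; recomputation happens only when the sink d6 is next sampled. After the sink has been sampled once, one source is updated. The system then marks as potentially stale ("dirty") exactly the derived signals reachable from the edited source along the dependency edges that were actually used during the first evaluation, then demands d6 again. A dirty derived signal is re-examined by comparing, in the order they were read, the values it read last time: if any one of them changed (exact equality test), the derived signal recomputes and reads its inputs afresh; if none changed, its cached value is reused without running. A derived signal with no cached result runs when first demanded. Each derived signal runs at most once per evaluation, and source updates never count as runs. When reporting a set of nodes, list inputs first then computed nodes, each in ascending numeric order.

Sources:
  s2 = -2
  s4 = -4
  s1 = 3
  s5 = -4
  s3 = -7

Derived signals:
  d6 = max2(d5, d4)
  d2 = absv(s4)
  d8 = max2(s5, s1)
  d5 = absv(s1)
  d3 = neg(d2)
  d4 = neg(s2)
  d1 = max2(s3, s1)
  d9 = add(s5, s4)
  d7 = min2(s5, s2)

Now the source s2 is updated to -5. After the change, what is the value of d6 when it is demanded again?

New value of d6: 5.

First evaluation (everything demanded from the output):
  d4 = neg(-2) = 2
  d5 = absv(3) = 3
  d6 = max2(3, 2) = 3

Propagation after the edit:
  d4: runs — s2 -2->-5; result 5.
  d6: runs — d4 2->5; result 5.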